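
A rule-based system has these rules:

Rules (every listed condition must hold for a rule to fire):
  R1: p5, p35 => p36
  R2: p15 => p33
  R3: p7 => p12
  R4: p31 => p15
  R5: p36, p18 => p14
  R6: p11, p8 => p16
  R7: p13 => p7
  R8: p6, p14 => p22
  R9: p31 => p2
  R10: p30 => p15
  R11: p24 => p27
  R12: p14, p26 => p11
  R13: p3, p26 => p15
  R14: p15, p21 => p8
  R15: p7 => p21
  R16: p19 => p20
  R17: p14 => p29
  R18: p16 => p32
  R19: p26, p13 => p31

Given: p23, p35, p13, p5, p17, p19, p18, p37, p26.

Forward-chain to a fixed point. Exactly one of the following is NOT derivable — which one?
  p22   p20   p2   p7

Round 1: R1 [p5, p35 => p36]; R7 [p13 => p7]; R16 [p19 => p20]; R19 [p26, p13 => p31]. New: p36, p7, p20, p31.
Round 2: R3 [p7 => p12]; R4 [p31 => p15]; R5 [p36, p18 => p14]; R9 [p31 => p2]; R15 [p7 => p21]. New: p12, p15, p14, p2, p21.
Round 3: R2 [p15 => p33]; R12 [p14, p26 => p11]; R14 [p15, p21 => p8]; R17 [p14 => p29]. New: p33, p11, p8, p29.
Round 4: R6 [p11, p8 => p16]. New: p16.
Round 5: R18 [p16 => p32]. New: p32.
Derived: p7 (round 1), p20 (round 1), p2 (round 2). p22 never appears in any round.

p22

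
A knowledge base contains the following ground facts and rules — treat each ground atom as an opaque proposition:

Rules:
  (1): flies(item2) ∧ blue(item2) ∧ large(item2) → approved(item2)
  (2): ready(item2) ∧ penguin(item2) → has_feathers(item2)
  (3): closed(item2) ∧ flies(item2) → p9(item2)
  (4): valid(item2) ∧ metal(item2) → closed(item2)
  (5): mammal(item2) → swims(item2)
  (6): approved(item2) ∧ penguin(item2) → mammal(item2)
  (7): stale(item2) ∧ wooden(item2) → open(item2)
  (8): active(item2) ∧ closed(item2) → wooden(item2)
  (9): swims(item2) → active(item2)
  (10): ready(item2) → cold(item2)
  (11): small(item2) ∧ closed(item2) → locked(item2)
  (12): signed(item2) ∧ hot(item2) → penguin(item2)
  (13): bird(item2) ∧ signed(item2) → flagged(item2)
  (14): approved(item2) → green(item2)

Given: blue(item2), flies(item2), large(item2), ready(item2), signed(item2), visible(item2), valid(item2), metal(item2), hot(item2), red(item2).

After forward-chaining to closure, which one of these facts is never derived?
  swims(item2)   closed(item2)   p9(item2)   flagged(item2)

Round 1: (1) [flies(item2) ∧ blue(item2) ∧ large(item2) → approved(item2)]; (4) [valid(item2) ∧ metal(item2) → closed(item2)]; (10) [ready(item2) → cold(item2)]; (12) [signed(item2) ∧ hot(item2) → penguin(item2)]. New: approved(item2), closed(item2), cold(item2), penguin(item2).
Round 2: (2) [ready(item2) ∧ penguin(item2) → has_feathers(item2)]; (3) [closed(item2) ∧ flies(item2) → p9(item2)]; (6) [approved(item2) ∧ penguin(item2) → mammal(item2)]; (14) [approved(item2) → green(item2)]. New: has_feathers(item2), p9(item2), mammal(item2), green(item2).
Round 3: (5) [mammal(item2) → swims(item2)]. New: swims(item2).
Round 4: (9) [swims(item2) → active(item2)]. New: active(item2).
Round 5: (8) [active(item2) ∧ closed(item2) → wooden(item2)]. New: wooden(item2).
Derived: p9(item2) (round 2), closed(item2) (round 1), swims(item2) (round 3). flagged(item2) never appears in any round.

flagged(item2)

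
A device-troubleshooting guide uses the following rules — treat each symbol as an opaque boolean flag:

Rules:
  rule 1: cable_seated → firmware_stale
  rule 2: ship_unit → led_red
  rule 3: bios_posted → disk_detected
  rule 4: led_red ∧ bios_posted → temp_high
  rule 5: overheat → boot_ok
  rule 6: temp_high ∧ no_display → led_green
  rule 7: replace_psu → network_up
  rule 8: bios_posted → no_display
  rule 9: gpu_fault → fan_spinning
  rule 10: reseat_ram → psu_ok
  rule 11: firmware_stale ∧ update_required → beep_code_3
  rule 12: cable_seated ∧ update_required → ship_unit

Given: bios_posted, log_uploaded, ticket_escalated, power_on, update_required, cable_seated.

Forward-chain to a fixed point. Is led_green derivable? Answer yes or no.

Round 1 fires rule 1, rule 3, rule 8, rule 12, giving firmware_stale, disk_detected, no_display, ship_unit.
Round 2 fires rule 2, rule 11, giving led_red, beep_code_3.
Round 3 fires rule 4, giving temp_high.
Round 4 fires rule 6, giving led_green.
led_green appears in round 4, so it is derivable.

yes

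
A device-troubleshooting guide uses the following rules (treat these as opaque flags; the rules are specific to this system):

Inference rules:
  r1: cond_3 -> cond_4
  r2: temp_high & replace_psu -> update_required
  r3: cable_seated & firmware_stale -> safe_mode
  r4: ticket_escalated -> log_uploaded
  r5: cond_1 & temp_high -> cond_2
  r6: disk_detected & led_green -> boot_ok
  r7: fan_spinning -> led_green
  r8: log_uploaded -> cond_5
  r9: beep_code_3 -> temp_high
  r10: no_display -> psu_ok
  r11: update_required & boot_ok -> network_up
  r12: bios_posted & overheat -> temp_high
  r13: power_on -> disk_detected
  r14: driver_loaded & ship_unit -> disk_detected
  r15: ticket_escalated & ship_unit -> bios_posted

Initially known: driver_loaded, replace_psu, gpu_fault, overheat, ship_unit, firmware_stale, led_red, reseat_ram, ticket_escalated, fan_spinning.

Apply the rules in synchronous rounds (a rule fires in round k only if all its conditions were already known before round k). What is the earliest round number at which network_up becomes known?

4

Round 1 — r4, r7, r14, r15, derive log_uploaded, led_green, disk_detected, bios_posted.
Round 2 — r6, r8, r12, derive boot_ok, cond_5, temp_high.
Round 3 — r2, derive update_required.
Round 4 — r11, derive network_up.
network_up first appears in round 4.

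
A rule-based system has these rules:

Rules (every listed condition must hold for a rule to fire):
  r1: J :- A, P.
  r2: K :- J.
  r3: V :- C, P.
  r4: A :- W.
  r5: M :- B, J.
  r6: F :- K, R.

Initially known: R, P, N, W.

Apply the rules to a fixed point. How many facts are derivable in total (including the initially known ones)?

Round 1: r4 [A :- W.]. New: A.
Round 2: r1 [J :- A, P.]. New: J.
Round 3: r2 [K :- J.]. New: K.
Round 4: r6 [F :- K, R.]. New: F.
Closure: {A, F, J, K, N, P, R, W} — 8 facts.

8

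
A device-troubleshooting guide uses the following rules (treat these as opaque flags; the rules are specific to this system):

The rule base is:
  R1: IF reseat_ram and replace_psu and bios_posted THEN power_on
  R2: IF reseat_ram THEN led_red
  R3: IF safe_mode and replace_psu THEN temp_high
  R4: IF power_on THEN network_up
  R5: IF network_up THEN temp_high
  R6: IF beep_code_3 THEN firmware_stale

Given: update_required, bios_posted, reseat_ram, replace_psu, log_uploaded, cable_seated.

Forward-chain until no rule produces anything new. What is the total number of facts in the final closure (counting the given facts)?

10

Round 1 — R1, R2, derive power_on, led_red.
Round 2 — R4, derive network_up.
Round 3 — R5, derive temp_high.
Closure: {bios_posted, cable_seated, led_red, log_uploaded, network_up, power_on, replace_psu, reseat_ram, temp_high, update_required} — 10 facts.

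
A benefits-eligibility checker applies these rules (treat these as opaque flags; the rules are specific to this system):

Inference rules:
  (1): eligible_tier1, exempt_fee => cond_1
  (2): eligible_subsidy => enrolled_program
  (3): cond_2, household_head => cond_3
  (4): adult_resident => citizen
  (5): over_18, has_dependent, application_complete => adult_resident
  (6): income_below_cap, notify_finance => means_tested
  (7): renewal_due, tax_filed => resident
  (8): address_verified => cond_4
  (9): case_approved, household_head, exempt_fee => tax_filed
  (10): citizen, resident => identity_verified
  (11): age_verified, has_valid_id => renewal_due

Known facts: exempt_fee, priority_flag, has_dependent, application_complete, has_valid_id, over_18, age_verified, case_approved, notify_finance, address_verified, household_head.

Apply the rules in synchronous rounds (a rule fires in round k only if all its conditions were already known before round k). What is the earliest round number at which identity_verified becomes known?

Round 1: (5) [over_18, has_dependent, application_complete => adult_resident]; (8) [address_verified => cond_4]; (9) [case_approved, household_head, exempt_fee => tax_filed]; (11) [age_verified, has_valid_id => renewal_due]. New: adult_resident, cond_4, tax_filed, renewal_due.
Round 2: (4) [adult_resident => citizen]; (7) [renewal_due, tax_filed => resident]. New: citizen, resident.
Round 3: (10) [citizen, resident => identity_verified]. New: identity_verified.
identity_verified first appears in round 3.

3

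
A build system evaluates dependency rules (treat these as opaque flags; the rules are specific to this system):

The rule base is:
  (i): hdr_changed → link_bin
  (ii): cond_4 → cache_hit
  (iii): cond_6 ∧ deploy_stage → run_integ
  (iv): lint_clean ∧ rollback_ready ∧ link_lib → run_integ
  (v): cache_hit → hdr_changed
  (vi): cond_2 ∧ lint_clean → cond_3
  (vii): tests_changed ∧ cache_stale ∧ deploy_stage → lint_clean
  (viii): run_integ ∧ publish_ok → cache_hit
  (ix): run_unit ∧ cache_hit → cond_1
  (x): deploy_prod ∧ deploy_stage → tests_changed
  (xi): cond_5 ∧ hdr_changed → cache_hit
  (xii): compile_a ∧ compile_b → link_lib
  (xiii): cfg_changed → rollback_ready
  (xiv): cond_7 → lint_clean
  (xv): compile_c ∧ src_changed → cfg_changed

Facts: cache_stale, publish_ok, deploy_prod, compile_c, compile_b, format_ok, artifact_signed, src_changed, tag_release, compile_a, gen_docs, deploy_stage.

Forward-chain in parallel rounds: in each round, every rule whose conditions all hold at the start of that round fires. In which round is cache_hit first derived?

Round 1 fires (x), (xii), (xv), giving tests_changed, link_lib, cfg_changed.
Round 2 fires (vii), (xiii), giving lint_clean, rollback_ready.
Round 3 fires (iv), giving run_integ.
Round 4 fires (viii), giving cache_hit.
cache_hit first appears in round 4.

4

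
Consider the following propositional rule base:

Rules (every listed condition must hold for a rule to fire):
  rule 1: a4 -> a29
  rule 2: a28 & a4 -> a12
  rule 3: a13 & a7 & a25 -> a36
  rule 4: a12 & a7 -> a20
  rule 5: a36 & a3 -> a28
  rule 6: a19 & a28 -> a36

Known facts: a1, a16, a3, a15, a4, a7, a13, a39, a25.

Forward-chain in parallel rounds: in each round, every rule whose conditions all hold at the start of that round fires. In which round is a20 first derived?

4

Round 1: rule 1 [a4 -> a29]; rule 3 [a13 & a7 & a25 -> a36]. New: a29, a36.
Round 2: rule 5 [a36 & a3 -> a28]. New: a28.
Round 3: rule 2 [a28 & a4 -> a12]. New: a12.
Round 4: rule 4 [a12 & a7 -> a20]. New: a20.
a20 first appears in round 4.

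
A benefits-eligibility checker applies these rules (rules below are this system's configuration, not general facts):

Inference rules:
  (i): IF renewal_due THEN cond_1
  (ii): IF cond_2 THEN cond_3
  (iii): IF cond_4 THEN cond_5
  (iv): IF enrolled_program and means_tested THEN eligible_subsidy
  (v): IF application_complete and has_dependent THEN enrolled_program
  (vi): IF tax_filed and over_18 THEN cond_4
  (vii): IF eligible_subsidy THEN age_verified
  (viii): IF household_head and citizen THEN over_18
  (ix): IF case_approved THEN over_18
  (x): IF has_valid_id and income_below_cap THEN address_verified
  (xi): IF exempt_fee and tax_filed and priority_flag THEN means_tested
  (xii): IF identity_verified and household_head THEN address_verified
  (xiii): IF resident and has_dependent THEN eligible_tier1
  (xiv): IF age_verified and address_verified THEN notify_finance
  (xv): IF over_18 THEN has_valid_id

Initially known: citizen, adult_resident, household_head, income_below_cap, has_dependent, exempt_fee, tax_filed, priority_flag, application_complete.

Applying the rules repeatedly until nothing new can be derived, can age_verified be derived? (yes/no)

yes

Round 1 fires (v), (viii), (xi), giving enrolled_program, over_18, means_tested.
Round 2 fires (iv), (vi), (xv), giving eligible_subsidy, cond_4, has_valid_id.
Round 3 fires (iii), (vii), (x), giving cond_5, age_verified, address_verified.
Round 4 fires (xiv), giving notify_finance.
age_verified appears in round 3, so it is derivable.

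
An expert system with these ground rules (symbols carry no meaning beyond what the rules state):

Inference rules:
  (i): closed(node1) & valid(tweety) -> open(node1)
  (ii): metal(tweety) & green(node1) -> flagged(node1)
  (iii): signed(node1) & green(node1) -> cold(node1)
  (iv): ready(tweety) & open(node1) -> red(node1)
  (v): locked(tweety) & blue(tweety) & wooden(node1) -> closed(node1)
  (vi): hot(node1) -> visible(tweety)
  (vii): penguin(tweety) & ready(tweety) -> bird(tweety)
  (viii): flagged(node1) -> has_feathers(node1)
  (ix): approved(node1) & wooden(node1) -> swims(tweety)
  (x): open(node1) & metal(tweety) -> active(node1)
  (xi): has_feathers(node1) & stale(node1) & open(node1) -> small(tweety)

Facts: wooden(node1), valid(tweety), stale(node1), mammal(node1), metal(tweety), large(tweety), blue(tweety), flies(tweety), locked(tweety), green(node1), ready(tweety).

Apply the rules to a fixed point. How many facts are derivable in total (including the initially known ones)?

18

[1] (ii) [metal(tweety) & green(node1) -> flagged(node1)]; (v) [locked(tweety) & blue(tweety) & wooden(node1) -> closed(node1)]. ⇒ new: flagged(node1), closed(node1).
[2] (i) [closed(node1) & valid(tweety) -> open(node1)]; (viii) [flagged(node1) -> has_feathers(node1)]. ⇒ new: open(node1), has_feathers(node1).
[3] (iv) [ready(tweety) & open(node1) -> red(node1)]; (x) [open(node1) & metal(tweety) -> active(node1)]; (xi) [has_feathers(node1) & stale(node1) & open(node1) -> small(tweety)]. ⇒ new: red(node1), active(node1), small(tweety).
Closure: {active(node1), blue(tweety), closed(node1), flagged(node1), flies(tweety), green(node1), has_feathers(node1), large(tweety), locked(tweety), mammal(node1), metal(tweety), open(node1), ready(tweety), red(node1), small(tweety), stale(node1), valid(tweety), wooden(node1)} — 18 facts.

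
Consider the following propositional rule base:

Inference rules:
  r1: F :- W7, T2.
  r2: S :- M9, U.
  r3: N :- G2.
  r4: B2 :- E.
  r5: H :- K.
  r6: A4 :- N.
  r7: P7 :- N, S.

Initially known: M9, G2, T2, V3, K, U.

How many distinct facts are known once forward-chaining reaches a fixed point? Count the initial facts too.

Round 1 fires r2, r3, r5, giving S, N, H.
Round 2 fires r6, r7, giving A4, P7.
Closure: {A4, G2, H, K, M9, N, P7, S, T2, U, V3} — 11 facts.

11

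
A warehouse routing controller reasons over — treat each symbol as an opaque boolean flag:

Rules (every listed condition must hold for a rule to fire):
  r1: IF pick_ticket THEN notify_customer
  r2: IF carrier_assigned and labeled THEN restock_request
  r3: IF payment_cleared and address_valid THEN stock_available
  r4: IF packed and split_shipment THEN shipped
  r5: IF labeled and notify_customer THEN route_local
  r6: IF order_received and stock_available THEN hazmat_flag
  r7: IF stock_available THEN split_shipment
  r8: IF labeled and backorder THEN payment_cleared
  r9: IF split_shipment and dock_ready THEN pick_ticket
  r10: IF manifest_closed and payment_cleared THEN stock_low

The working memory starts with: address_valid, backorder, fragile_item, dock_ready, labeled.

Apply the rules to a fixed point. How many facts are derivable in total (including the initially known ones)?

Round 1 — r8, derive payment_cleared.
Round 2 — r3, derive stock_available.
Round 3 — r7, derive split_shipment.
Round 4 — r9, derive pick_ticket.
Round 5 — r1, derive notify_customer.
Round 6 — r5, derive route_local.
Closure: {address_valid, backorder, dock_ready, fragile_item, labeled, notify_customer, payment_cleared, pick_ticket, route_local, split_shipment, stock_available} — 11 facts.

11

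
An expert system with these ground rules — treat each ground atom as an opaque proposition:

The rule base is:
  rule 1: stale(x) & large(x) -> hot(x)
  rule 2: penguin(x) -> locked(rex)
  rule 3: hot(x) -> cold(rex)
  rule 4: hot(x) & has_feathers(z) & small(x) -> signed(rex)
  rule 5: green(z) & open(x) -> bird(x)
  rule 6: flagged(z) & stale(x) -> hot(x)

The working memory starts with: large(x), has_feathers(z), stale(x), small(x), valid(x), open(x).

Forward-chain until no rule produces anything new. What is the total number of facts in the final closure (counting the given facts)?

9

Round 1: rule 1 [stale(x) & large(x) -> hot(x)]. New: hot(x).
Round 2: rule 3 [hot(x) -> cold(rex)]; rule 4 [hot(x) & has_feathers(z) & small(x) -> signed(rex)]. New: cold(rex), signed(rex).
Closure: {cold(rex), has_feathers(z), hot(x), large(x), open(x), signed(rex), small(x), stale(x), valid(x)} — 9 facts.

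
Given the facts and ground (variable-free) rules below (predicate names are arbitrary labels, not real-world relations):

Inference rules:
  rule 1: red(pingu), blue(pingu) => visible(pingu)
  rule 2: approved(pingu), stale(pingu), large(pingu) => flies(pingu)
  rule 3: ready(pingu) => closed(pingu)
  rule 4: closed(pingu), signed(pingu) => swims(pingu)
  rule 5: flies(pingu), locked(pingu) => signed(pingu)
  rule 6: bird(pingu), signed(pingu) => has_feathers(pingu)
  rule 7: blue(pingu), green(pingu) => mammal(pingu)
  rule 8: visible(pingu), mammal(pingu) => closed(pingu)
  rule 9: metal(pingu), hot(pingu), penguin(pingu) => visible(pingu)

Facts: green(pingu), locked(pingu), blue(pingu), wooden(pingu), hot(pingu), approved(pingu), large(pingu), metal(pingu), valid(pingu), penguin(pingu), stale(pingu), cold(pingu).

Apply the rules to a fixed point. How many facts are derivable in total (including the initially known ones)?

Round 1: rule 2 [approved(pingu), stale(pingu), large(pingu) => flies(pingu)]; rule 7 [blue(pingu), green(pingu) => mammal(pingu)]; rule 9 [metal(pingu), hot(pingu), penguin(pingu) => visible(pingu)]. Adds flies(pingu), mammal(pingu), visible(pingu).
Round 2: rule 5 [flies(pingu), locked(pingu) => signed(pingu)]; rule 8 [visible(pingu), mammal(pingu) => closed(pingu)]. Adds signed(pingu), closed(pingu).
Round 3: rule 4 [closed(pingu), signed(pingu) => swims(pingu)]. Adds swims(pingu).
Closure: {approved(pingu), blue(pingu), closed(pingu), cold(pingu), flies(pingu), green(pingu), hot(pingu), large(pingu), locked(pingu), mammal(pingu), metal(pingu), penguin(pingu), signed(pingu), stale(pingu), swims(pingu), valid(pingu), visible(pingu), wooden(pingu)} — 18 facts.

18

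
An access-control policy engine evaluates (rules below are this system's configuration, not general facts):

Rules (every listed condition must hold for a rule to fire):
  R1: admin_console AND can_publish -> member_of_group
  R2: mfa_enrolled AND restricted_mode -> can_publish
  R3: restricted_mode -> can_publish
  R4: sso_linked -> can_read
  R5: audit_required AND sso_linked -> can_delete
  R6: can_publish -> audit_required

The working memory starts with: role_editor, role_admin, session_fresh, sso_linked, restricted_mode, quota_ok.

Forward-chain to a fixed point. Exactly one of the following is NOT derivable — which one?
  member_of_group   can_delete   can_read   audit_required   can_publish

member_of_group

[1] R3 [restricted_mode -> can_publish]; R4 [sso_linked -> can_read]. ⇒ new: can_publish, can_read.
[2] R6 [can_publish -> audit_required]. ⇒ new: audit_required.
[3] R5 [audit_required AND sso_linked -> can_delete]. ⇒ new: can_delete.
Derived: can_publish (round 1), audit_required (round 2), can_read (round 1), can_delete (round 3). member_of_group never appears in any round.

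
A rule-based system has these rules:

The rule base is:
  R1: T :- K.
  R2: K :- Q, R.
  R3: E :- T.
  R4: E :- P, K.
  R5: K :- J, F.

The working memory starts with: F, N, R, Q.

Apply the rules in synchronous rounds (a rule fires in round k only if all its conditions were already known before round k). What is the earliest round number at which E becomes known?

3

Round 1: R2 [K :- Q, R.]. New: K.
Round 2: R1 [T :- K.]. New: T.
Round 3: R3 [E :- T.]. New: E.
E first appears in round 3.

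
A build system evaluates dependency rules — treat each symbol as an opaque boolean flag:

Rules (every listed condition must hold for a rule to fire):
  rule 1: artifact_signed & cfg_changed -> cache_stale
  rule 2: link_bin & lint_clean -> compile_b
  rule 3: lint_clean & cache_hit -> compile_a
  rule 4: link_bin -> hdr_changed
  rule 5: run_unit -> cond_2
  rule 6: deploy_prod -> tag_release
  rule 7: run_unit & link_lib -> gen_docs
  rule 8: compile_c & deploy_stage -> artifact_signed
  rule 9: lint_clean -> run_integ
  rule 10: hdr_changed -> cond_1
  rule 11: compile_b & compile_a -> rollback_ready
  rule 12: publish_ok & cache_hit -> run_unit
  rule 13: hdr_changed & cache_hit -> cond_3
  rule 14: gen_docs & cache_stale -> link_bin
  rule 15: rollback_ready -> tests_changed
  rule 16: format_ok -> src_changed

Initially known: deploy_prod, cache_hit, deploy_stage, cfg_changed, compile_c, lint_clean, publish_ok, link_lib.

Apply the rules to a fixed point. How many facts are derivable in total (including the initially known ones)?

Round 1 fires rule 3, rule 6, rule 8, rule 9, rule 12, giving compile_a, tag_release, artifact_signed, run_integ, run_unit.
Round 2 fires rule 1, rule 5, rule 7, giving cache_stale, cond_2, gen_docs.
Round 3 fires rule 14, giving link_bin.
Round 4 fires rule 2, rule 4, giving compile_b, hdr_changed.
Round 5 fires rule 10, rule 11, rule 13, giving cond_1, rollback_ready, cond_3.
Round 6 fires rule 15, giving tests_changed.
Closure: {artifact_signed, cache_hit, cache_stale, cfg_changed, compile_a, compile_b, compile_c, cond_1, cond_2, cond_3, deploy_prod, deploy_stage, gen_docs, hdr_changed, link_bin, link_lib, lint_clean, publish_ok, rollback_ready, run_integ, run_unit, tag_release, tests_changed} — 23 facts.

23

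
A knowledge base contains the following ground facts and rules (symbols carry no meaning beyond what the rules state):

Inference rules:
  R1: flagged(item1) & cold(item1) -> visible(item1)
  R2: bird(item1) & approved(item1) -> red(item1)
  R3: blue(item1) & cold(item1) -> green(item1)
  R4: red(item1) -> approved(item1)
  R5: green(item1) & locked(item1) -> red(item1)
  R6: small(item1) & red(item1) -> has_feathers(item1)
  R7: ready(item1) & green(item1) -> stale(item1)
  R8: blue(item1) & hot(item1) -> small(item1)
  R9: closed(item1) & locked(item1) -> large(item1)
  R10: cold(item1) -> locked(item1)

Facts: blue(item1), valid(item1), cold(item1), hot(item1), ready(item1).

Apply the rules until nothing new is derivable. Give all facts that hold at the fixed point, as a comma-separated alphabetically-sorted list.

approved(item1), blue(item1), cold(item1), green(item1), has_feathers(item1), hot(item1), locked(item1), ready(item1), red(item1), small(item1), stale(item1), valid(item1)

Round 1: R3 [blue(item1) & cold(item1) -> green(item1)]; R8 [blue(item1) & hot(item1) -> small(item1)]; R10 [cold(item1) -> locked(item1)]. New: green(item1), small(item1), locked(item1).
Round 2: R5 [green(item1) & locked(item1) -> red(item1)]; R7 [ready(item1) & green(item1) -> stale(item1)]. New: red(item1), stale(item1).
Round 3: R4 [red(item1) -> approved(item1)]; R6 [small(item1) & red(item1) -> has_feathers(item1)]. New: approved(item1), has_feathers(item1).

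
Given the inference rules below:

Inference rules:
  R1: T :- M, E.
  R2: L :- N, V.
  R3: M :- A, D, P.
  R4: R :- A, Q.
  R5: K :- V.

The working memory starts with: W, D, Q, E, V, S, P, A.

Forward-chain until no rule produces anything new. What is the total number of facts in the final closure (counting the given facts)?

12

Round 1: R3 [M :- A, D, P.]; R4 [R :- A, Q.]; R5 [K :- V.]. New: M, R, K.
Round 2: R1 [T :- M, E.]. New: T.
Closure: {A, D, E, K, M, P, Q, R, S, T, V, W} — 12 facts.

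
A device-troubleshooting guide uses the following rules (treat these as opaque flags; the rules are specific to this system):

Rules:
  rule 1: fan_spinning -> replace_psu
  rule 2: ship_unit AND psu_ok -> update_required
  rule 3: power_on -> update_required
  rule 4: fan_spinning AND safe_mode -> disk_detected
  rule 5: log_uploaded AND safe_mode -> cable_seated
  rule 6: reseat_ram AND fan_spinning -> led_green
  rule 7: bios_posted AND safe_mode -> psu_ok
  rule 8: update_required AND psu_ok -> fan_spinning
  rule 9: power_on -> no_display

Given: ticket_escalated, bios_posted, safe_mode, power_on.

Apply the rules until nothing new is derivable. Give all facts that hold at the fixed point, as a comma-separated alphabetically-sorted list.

[1] rule 3 [power_on -> update_required]; rule 7 [bios_posted AND safe_mode -> psu_ok]; rule 9 [power_on -> no_display]. ⇒ new: update_required, psu_ok, no_display.
[2] rule 8 [update_required AND psu_ok -> fan_spinning]. ⇒ new: fan_spinning.
[3] rule 1 [fan_spinning -> replace_psu]; rule 4 [fan_spinning AND safe_mode -> disk_detected]. ⇒ new: replace_psu, disk_detected.

bios_posted, disk_detected, fan_spinning, no_display, power_on, psu_ok, replace_psu, safe_mode, ticket_escalated, update_required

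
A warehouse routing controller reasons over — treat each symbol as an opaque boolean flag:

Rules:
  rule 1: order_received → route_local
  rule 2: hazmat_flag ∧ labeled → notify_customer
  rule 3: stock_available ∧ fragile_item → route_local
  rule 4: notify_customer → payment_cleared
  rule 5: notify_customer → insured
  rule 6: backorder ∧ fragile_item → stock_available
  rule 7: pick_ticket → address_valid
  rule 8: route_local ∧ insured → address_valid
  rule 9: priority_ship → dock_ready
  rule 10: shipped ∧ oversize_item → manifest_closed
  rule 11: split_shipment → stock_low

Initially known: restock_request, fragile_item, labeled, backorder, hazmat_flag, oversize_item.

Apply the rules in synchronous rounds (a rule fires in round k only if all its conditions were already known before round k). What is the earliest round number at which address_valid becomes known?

3

[1] rule 2 [hazmat_flag ∧ labeled → notify_customer]; rule 6 [backorder ∧ fragile_item → stock_available]. ⇒ new: notify_customer, stock_available.
[2] rule 3 [stock_available ∧ fragile_item → route_local]; rule 4 [notify_customer → payment_cleared]; rule 5 [notify_customer → insured]. ⇒ new: route_local, payment_cleared, insured.
[3] rule 8 [route_local ∧ insured → address_valid]. ⇒ new: address_valid.
address_valid first appears in round 3.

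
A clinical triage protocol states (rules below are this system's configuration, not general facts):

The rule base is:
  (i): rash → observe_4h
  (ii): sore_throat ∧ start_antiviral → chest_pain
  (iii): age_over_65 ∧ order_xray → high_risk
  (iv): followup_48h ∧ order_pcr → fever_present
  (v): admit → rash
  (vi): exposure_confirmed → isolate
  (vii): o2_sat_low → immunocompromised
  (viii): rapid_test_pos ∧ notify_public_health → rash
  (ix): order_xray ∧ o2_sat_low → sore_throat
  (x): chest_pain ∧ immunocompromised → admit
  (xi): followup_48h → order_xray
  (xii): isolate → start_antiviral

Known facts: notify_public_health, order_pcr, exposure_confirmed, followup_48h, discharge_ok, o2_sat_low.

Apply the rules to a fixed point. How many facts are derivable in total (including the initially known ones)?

Round 1: (iv) [followup_48h ∧ order_pcr → fever_present]; (vi) [exposure_confirmed → isolate]; (vii) [o2_sat_low → immunocompromised]; (xi) [followup_48h → order_xray]. Adds fever_present, isolate, immunocompromised, order_xray.
Round 2: (ix) [order_xray ∧ o2_sat_low → sore_throat]; (xii) [isolate → start_antiviral]. Adds sore_throat, start_antiviral.
Round 3: (ii) [sore_throat ∧ start_antiviral → chest_pain]. Adds chest_pain.
Round 4: (x) [chest_pain ∧ immunocompromised → admit]. Adds admit.
Round 5: (v) [admit → rash]. Adds rash.
Round 6: (i) [rash → observe_4h]. Adds observe_4h.
Closure: {admit, chest_pain, discharge_ok, exposure_confirmed, fever_present, followup_48h, immunocompromised, isolate, notify_public_health, o2_sat_low, observe_4h, order_pcr, order_xray, rash, sore_throat, start_antiviral} — 16 facts.

16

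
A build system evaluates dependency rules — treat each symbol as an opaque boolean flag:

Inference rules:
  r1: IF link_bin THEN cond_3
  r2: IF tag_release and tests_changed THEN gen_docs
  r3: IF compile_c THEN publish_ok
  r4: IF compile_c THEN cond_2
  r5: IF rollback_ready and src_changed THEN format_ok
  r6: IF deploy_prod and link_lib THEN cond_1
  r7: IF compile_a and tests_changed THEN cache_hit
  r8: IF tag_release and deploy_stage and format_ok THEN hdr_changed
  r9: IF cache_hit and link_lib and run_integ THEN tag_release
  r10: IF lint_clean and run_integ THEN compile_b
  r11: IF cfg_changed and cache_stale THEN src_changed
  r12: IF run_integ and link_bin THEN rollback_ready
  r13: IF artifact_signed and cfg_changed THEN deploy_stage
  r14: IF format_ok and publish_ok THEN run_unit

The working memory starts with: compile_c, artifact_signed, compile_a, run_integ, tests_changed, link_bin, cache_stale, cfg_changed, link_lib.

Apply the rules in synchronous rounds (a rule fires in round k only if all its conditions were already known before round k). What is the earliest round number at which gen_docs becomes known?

3

[1] r1 [IF link_bin THEN cond_3]; r3 [IF compile_c THEN publish_ok]; r4 [IF compile_c THEN cond_2]; r7 [IF compile_a and tests_changed THEN cache_hit]; r11 [IF cfg_changed and cache_stale THEN src_changed]; r12 [IF run_integ and link_bin THEN rollback_ready]; r13 [IF artifact_signed and cfg_changed THEN deploy_stage]. ⇒ new: cond_3, publish_ok, cond_2, cache_hit, src_changed, rollback_ready, deploy_stage.
[2] r5 [IF rollback_ready and src_changed THEN format_ok]; r9 [IF cache_hit and link_lib and run_integ THEN tag_release]. ⇒ new: format_ok, tag_release.
[3] r2 [IF tag_release and tests_changed THEN gen_docs]; r8 [IF tag_release and deploy_stage and format_ok THEN hdr_changed]; r14 [IF format_ok and publish_ok THEN run_unit]. ⇒ new: gen_docs, hdr_changed, run_unit.
gen_docs first appears in round 3.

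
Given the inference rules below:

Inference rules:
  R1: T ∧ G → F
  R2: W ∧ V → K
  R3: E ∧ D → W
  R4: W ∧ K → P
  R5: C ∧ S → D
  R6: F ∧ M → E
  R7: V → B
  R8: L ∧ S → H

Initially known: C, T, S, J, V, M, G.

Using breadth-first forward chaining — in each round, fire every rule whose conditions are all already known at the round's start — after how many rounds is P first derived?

5

Round 1 — R1, R5, R7, derive F, D, B.
Round 2 — R6, derive E.
Round 3 — R3, derive W.
Round 4 — R2, derive K.
Round 5 — R4, derive P.
P first appears in round 5.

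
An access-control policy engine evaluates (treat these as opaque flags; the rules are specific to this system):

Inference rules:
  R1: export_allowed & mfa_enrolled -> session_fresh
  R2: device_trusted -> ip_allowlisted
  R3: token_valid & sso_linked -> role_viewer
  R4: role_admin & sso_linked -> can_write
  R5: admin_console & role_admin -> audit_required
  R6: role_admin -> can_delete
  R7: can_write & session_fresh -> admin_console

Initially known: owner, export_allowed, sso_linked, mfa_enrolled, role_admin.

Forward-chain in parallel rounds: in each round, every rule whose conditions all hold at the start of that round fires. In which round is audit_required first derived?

3

Round 1: R1 [export_allowed & mfa_enrolled -> session_fresh]; R4 [role_admin & sso_linked -> can_write]; R6 [role_admin -> can_delete]. New: session_fresh, can_write, can_delete.
Round 2: R7 [can_write & session_fresh -> admin_console]. New: admin_console.
Round 3: R5 [admin_console & role_admin -> audit_required]. New: audit_required.
audit_required first appears in round 3.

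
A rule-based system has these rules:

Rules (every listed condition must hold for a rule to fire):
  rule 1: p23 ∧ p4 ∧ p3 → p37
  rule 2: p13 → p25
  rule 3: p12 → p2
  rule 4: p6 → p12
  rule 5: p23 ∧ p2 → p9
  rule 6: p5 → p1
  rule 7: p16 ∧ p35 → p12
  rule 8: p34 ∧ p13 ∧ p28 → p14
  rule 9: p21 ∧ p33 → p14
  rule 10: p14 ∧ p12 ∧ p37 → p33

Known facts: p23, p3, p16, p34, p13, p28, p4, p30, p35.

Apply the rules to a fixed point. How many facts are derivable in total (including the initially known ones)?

16

Round 1 fires rule 1, rule 2, rule 7, rule 8, giving p37, p25, p12, p14.
Round 2 fires rule 3, rule 10, giving p2, p33.
Round 3 fires rule 5, giving p9.
Closure: {p12, p13, p14, p16, p2, p23, p25, p28, p3, p30, p33, p34, p35, p37, p4, p9} — 16 facts.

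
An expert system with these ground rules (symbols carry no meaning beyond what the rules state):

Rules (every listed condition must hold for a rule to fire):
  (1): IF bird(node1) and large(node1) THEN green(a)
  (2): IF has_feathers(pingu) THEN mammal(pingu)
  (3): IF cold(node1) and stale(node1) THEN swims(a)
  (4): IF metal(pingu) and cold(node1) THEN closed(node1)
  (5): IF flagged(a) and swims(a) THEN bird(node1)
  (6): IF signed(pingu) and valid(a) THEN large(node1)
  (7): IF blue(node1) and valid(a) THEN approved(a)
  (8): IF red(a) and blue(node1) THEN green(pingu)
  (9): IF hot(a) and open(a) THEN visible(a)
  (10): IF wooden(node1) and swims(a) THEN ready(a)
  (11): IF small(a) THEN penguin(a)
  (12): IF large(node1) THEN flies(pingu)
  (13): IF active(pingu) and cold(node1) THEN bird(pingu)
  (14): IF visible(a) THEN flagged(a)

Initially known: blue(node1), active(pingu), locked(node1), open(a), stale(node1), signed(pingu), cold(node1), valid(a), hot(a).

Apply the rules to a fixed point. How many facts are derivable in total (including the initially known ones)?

18

Round 1: (3) [IF cold(node1) and stale(node1) THEN swims(a)]; (6) [IF signed(pingu) and valid(a) THEN large(node1)]; (7) [IF blue(node1) and valid(a) THEN approved(a)]; (9) [IF hot(a) and open(a) THEN visible(a)]; (13) [IF active(pingu) and cold(node1) THEN bird(pingu)]. New: swims(a), large(node1), approved(a), visible(a), bird(pingu).
Round 2: (12) [IF large(node1) THEN flies(pingu)]; (14) [IF visible(a) THEN flagged(a)]. New: flies(pingu), flagged(a).
Round 3: (5) [IF flagged(a) and swims(a) THEN bird(node1)]. New: bird(node1).
Round 4: (1) [IF bird(node1) and large(node1) THEN green(a)]. New: green(a).
Closure: {active(pingu), approved(a), bird(node1), bird(pingu), blue(node1), cold(node1), flagged(a), flies(pingu), green(a), hot(a), large(node1), locked(node1), open(a), signed(pingu), stale(node1), swims(a), valid(a), visible(a)} — 18 facts.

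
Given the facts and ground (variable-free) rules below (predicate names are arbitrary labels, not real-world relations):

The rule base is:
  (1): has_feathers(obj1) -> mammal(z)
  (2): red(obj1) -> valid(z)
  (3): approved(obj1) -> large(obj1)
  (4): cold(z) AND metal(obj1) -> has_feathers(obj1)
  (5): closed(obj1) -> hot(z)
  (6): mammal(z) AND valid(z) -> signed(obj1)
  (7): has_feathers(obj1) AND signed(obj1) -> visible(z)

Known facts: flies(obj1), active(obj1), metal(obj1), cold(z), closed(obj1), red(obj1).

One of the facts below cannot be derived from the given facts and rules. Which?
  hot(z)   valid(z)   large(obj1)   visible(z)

Round 1: (2) [red(obj1) -> valid(z)]; (4) [cold(z) AND metal(obj1) -> has_feathers(obj1)]; (5) [closed(obj1) -> hot(z)]. New: valid(z), has_feathers(obj1), hot(z).
Round 2: (1) [has_feathers(obj1) -> mammal(z)]. New: mammal(z).
Round 3: (6) [mammal(z) AND valid(z) -> signed(obj1)]. New: signed(obj1).
Round 4: (7) [has_feathers(obj1) AND signed(obj1) -> visible(z)]. New: visible(z).
Derived: visible(z) (round 4), hot(z) (round 1), valid(z) (round 1). large(obj1) never appears in any round.

large(obj1)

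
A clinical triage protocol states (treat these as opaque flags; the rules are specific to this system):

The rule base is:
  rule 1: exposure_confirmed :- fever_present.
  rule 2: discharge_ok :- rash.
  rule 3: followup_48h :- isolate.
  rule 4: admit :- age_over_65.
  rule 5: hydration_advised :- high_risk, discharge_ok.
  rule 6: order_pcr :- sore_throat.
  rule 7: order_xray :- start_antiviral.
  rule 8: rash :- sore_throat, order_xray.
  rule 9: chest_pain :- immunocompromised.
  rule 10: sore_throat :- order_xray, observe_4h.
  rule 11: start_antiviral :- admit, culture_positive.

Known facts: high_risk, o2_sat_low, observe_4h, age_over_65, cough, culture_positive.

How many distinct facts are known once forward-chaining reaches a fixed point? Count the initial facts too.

Round 1 — rule 4, derive admit.
Round 2 — rule 11, derive start_antiviral.
Round 3 — rule 7, derive order_xray.
Round 4 — rule 10, derive sore_throat.
Round 5 — rule 6, rule 8, derive order_pcr, rash.
Round 6 — rule 2, derive discharge_ok.
Round 7 — rule 5, derive hydration_advised.
Closure: {admit, age_over_65, cough, culture_positive, discharge_ok, high_risk, hydration_advised, o2_sat_low, observe_4h, order_pcr, order_xray, rash, sore_throat, start_antiviral} — 14 facts.

14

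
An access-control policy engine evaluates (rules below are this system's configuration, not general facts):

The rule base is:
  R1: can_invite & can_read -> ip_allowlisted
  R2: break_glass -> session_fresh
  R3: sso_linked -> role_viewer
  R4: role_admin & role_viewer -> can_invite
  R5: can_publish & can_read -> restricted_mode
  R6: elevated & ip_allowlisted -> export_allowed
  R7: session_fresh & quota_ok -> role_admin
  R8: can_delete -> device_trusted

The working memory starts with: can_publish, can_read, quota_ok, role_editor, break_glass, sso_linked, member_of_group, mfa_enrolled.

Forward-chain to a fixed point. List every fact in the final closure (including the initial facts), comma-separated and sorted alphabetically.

Round 1 — R2, R3, R5, derive session_fresh, role_viewer, restricted_mode.
Round 2 — R7, derive role_admin.
Round 3 — R4, derive can_invite.
Round 4 — R1, derive ip_allowlisted.

break_glass, can_invite, can_publish, can_read, ip_allowlisted, member_of_group, mfa_enrolled, quota_ok, restricted_mode, role_admin, role_editor, role_viewer, session_fresh, sso_linked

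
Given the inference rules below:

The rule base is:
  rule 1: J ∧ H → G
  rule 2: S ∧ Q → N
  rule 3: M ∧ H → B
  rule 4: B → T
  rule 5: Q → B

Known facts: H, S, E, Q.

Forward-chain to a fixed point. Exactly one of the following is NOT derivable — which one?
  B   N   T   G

G

Round 1 — rule 2, rule 5, derive N, B.
Round 2 — rule 4, derive T.
Derived: T (round 2), N (round 1), B (round 1). G never appears in any round.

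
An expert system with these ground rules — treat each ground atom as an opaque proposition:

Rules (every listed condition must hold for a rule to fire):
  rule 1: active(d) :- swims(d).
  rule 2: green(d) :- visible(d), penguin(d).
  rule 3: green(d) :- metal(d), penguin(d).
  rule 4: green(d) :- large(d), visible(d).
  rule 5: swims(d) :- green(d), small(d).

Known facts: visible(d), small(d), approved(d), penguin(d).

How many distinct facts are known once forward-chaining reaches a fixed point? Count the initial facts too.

7

Round 1 — rule 2, derive green(d).
Round 2 — rule 5, derive swims(d).
Round 3 — rule 1, derive active(d).
Closure: {active(d), approved(d), green(d), penguin(d), small(d), swims(d), visible(d)} — 7 facts.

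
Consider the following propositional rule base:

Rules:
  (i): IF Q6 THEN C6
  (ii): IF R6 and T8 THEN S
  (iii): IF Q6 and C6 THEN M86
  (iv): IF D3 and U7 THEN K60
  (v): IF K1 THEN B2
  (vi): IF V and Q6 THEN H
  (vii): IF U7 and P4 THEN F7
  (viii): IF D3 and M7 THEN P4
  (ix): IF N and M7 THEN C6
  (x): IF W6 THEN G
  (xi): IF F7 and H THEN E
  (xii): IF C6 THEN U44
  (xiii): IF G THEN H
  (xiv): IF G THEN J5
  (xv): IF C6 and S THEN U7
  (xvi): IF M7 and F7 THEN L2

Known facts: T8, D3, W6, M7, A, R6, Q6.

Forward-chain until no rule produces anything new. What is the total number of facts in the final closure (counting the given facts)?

Round 1 — (i), (ii), (viii), (x), derive C6, S, P4, G.
Round 2 — (iii), (xii), (xiii), (xiv), (xv), derive M86, U44, H, J5, U7.
Round 3 — (iv), (vii), derive K60, F7.
Round 4 — (xi), (xvi), derive E, L2.
Closure: {A, C6, D3, E, F7, G, H, J5, K60, L2, M7, M86, P4, Q6, R6, S, T8, U44, U7, W6} — 20 facts.

20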